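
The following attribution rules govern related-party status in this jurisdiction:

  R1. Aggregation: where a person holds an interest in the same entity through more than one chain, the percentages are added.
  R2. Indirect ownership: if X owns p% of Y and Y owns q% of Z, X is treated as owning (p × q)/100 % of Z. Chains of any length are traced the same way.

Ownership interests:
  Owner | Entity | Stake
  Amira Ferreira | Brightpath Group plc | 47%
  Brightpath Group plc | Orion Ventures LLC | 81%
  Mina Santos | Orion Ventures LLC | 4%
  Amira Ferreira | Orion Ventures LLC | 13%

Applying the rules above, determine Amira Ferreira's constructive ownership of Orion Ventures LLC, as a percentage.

Chain via Brightpath Group plc (R2): 47% × 81% = 38.07% of Orion Ventures LLC.
Direct interest in Orion Ventures LLC: 13%.
Aggregating (R1): 38.07% + 13% = 51.07%.

51.07%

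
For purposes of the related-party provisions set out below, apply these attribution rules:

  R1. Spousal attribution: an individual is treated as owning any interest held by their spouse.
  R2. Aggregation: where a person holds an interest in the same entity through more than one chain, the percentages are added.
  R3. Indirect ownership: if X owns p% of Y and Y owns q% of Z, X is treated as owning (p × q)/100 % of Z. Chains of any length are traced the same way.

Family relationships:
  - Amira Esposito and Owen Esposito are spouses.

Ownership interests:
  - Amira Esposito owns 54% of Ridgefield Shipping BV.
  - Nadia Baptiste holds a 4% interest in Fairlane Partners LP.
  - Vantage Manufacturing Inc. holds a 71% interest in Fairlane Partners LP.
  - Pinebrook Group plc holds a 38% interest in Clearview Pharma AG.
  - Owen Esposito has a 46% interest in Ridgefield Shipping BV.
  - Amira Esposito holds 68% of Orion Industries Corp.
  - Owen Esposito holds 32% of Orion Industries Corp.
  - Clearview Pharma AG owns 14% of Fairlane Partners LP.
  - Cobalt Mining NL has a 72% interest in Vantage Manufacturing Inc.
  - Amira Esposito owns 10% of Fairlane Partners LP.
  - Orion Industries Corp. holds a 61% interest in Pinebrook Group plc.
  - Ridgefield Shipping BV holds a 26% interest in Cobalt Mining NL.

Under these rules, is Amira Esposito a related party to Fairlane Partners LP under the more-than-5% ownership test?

By spousal attribution (R1), Amira Esposito is treated as also owning Owen Esposito's interest in Ridgefield Shipping BV, giving 54% + 46% = 100%.
By spousal attribution (R1), Amira Esposito is treated as also owning Owen Esposito's interest in Orion Industries Corp, giving 68% + 32% = 100%.
Chain via Ridgefield Shipping BV → Cobalt Mining NL → Vantage Manufacturing Inc. (R3): 100% × 26% × 72% × 71% = 13.2912% of Fairlane Partners LP.
Chain via Orion Industries Corp. → Pinebrook Group plc → Clearview Pharma AG (R3): 100% × 61% × 38% × 14% = 3.2452% of Fairlane Partners LP.
Direct interest in Fairlane Partners LP: 10%.
Aggregating (R2): 13.2912% + 3.2452% + 10% = 26.5364%.
26.5364% exceeds the 5% threshold, so Amira is a related party to Fairlane Partners LP.

Yes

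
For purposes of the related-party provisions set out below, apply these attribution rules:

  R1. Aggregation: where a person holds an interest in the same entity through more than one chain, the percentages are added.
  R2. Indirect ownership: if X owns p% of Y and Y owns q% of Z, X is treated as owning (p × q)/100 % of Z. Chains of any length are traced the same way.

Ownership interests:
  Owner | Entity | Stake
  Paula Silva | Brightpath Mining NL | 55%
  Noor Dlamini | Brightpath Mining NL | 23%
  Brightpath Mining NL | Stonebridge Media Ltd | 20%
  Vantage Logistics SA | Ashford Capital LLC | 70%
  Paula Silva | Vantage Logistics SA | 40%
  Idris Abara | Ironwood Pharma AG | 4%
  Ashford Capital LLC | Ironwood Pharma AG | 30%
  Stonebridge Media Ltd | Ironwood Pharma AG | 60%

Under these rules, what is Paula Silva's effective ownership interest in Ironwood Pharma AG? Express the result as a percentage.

Chain via Vantage Logistics SA → Ashford Capital LLC (R2): 40% × 70% × 30% = 8.4% of Ironwood Pharma AG.
Chain via Brightpath Mining NL → Stonebridge Media Ltd (R2): 55% × 20% × 60% = 6.6% of Ironwood Pharma AG.
Aggregating (R1): 8.4% + 6.6% = 15%.

15%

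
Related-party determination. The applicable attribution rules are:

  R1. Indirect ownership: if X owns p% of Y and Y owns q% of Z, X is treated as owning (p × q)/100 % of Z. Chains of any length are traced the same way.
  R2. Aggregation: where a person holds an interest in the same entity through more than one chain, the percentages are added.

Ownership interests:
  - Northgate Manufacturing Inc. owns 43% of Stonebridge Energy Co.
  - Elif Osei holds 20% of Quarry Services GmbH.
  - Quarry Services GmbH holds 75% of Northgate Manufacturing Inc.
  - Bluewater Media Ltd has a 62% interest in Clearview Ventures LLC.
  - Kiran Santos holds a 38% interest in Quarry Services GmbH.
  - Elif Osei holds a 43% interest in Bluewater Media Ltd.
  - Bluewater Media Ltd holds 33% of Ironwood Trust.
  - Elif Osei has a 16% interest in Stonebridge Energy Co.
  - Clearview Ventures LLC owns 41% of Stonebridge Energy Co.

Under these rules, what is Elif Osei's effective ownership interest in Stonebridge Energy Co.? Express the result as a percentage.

Chain via Quarry Services GmbH → Northgate Manufacturing Inc. (R1): 20% × 75% × 43% = 6.45% of Stonebridge Energy Co.
Chain via Bluewater Media Ltd → Clearview Ventures LLC (R1): 43% × 62% × 41% = 10.9306% of Stonebridge Energy Co.
Direct interest in Stonebridge Energy Co: 16%.
Aggregating (R2): 6.45% + 10.9306% + 16% = 33.3806%.

33.3806%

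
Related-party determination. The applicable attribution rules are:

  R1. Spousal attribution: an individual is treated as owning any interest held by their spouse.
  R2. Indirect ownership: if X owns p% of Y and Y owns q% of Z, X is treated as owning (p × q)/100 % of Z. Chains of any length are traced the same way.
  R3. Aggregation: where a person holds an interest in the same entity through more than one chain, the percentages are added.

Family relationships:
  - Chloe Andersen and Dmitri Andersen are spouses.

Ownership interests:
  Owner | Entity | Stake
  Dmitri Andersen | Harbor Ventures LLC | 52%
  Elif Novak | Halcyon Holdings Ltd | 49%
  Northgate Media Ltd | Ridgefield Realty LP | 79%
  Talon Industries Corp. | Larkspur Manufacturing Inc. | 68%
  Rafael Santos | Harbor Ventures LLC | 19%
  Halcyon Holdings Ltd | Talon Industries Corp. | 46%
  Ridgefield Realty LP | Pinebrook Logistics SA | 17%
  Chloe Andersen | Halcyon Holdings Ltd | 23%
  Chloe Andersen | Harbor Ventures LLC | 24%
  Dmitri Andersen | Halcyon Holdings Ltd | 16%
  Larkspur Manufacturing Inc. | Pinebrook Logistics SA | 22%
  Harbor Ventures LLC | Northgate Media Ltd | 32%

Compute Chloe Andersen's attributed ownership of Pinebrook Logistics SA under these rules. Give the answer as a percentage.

5.95%

By spousal attribution (R1), Chloe Andersen is treated as also owning Dmitri Andersen's interest in Harbor Ventures LLC, giving 24% + 52% = 76%.
By spousal attribution (R1), Chloe Andersen is treated as also owning Dmitri Andersen's interest in Halcyon Holdings Ltd, giving 23% + 16% = 39%.
Chain via Harbor Ventures LLC → Northgate Media Ltd → Ridgefield Realty LP (R2): 76% × 32% × 79% × 17% = 3.266176% of Pinebrook Logistics SA.
Chain via Halcyon Holdings Ltd → Talon Industries Corp. → Larkspur Manufacturing Inc. (R2): 39% × 46% × 68% × 22% = 2.683824% of Pinebrook Logistics SA.
Aggregating (R3): 3.266176% + 2.683824% = 5.95%.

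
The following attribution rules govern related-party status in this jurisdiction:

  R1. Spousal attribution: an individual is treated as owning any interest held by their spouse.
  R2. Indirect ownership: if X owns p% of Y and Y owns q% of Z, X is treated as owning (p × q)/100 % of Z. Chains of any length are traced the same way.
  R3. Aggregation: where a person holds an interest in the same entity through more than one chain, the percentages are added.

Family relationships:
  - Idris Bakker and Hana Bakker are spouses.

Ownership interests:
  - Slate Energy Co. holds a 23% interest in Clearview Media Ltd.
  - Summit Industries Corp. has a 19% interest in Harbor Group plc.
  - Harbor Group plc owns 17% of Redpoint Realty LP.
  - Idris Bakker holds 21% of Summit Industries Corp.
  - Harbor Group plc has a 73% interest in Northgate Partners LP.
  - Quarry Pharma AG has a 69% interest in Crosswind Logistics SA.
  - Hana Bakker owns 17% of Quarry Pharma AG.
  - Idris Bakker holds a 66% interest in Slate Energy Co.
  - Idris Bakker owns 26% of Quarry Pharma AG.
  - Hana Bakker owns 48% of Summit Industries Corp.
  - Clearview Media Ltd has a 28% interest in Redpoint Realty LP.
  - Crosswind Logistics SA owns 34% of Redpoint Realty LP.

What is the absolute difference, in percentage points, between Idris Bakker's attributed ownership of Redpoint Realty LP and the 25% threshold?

8.4331

By spousal attribution (R1), Idris Bakker is treated as also owning Hana Bakker's interest in Quarry Pharma AG, giving 26% + 17% = 43%.
By spousal attribution (R1), Idris Bakker is treated as also owning Hana Bakker's interest in Summit Industries Corp, giving 21% + 48% = 69%.
Chain via Quarry Pharma AG → Crosswind Logistics SA (R2): 43% × 69% × 34% = 10.0878% of Redpoint Realty LP.
Chain via Slate Energy Co. → Clearview Media Ltd (R2): 66% × 23% × 28% = 4.2504% of Redpoint Realty LP.
Chain via Summit Industries Corp. → Harbor Group plc (R2): 69% × 19% × 17% = 2.2287% of Redpoint Realty LP.
Aggregating (R3): 10.0878% + 4.2504% + 2.2287% = 16.5669%.
16.5669% falls short of the 25% threshold by 8.4331 percentage points.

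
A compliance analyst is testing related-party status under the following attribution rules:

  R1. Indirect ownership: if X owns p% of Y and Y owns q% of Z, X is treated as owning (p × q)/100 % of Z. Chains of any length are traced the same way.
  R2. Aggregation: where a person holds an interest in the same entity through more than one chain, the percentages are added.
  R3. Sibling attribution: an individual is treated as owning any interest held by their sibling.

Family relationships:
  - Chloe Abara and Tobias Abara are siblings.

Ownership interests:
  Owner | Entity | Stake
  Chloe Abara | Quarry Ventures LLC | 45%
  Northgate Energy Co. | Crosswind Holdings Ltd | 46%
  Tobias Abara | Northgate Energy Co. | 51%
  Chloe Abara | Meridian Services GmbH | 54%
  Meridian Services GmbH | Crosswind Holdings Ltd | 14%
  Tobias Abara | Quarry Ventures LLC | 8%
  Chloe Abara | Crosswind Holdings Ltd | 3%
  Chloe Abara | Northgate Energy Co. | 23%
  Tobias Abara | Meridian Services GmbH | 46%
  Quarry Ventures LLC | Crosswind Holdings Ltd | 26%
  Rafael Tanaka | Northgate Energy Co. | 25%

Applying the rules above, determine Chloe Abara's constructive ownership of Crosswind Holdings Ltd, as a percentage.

By sibling attribution (R3), Chloe Abara is treated as also owning Tobias Abara's interest in Meridian Services GmbH, giving 54% + 46% = 100%.
By sibling attribution (R3), Chloe Abara is treated as also owning Tobias Abara's interest in Quarry Ventures LLC, giving 45% + 8% = 53%.
By sibling attribution (R3), Chloe Abara is treated as also owning Tobias Abara's interest in Northgate Energy Co, giving 23% + 51% = 74%.
Chain via Meridian Services GmbH (R1): 100% × 14% = 14% of Crosswind Holdings Ltd.
Chain via Quarry Ventures LLC (R1): 53% × 26% = 13.78% of Crosswind Holdings Ltd.
Chain via Northgate Energy Co. (R1): 74% × 46% = 34.04% of Crosswind Holdings Ltd.
Direct interest in Crosswind Holdings Ltd: 3%.
Aggregating (R2): 14% + 13.78% + 34.04% + 3% = 64.82%.

64.82%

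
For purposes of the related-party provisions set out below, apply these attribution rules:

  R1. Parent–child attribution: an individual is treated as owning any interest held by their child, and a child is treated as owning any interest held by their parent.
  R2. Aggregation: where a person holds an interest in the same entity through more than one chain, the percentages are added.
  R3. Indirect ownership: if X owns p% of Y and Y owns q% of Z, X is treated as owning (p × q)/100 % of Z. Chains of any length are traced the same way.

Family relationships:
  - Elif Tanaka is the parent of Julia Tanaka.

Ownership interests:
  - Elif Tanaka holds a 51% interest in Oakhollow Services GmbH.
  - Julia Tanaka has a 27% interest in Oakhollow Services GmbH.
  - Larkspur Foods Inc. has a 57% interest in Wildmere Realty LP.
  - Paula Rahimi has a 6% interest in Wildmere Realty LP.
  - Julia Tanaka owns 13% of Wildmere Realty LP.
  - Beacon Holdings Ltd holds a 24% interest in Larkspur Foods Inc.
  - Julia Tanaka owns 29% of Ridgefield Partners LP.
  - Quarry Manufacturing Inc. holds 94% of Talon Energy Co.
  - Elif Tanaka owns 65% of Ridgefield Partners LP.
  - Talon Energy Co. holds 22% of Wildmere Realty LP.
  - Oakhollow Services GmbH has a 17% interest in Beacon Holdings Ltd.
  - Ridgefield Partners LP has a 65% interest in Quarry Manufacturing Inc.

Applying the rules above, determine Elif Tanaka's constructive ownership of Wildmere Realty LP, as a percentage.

27.449448%

By parent–child attribution (R1), Elif Tanaka is treated as also owning Julia Tanaka's interest in Ridgefield Partners LP, giving 65% + 29% = 94%.
By parent–child attribution (R1), Elif Tanaka is treated as also owning Julia Tanaka's interest in Oakhollow Services GmbH, giving 51% + 27% = 78%.
By parent–child attribution (R1), Elif Tanaka is treated as owning Julia Tanaka's 13% interest in Wildmere Realty LP.
Chain via Ridgefield Partners LP → Quarry Manufacturing Inc. → Talon Energy Co. (R3): 94% × 65% × 94% × 22% = 12.63548% of Wildmere Realty LP.
Chain via Oakhollow Services GmbH → Beacon Holdings Ltd → Larkspur Foods Inc. (R3): 78% × 17% × 24% × 57% = 1.813968% of Wildmere Realty LP.
Direct interest in Wildmere Realty LP: 13%.
Aggregating (R2): 12.63548% + 1.813968% + 13% = 27.449448%.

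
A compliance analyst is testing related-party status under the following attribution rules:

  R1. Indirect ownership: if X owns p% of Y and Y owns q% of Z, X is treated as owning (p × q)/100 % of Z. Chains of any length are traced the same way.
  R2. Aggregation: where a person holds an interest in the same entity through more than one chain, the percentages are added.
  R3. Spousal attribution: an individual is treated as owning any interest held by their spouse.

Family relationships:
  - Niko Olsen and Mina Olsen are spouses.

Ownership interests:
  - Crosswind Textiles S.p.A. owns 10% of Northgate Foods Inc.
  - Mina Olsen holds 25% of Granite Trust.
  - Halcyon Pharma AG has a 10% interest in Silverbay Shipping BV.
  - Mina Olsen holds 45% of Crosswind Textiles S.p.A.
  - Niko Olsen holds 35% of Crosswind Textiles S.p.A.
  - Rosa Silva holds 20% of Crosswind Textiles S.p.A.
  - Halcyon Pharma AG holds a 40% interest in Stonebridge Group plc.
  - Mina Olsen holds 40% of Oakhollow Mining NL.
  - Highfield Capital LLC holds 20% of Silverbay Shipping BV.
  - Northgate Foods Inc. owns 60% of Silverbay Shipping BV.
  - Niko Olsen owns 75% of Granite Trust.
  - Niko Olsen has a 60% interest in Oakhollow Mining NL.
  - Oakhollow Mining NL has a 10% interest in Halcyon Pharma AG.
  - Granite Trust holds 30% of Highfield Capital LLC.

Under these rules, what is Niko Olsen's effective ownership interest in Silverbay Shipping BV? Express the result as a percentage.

By spousal attribution (R3), Niko Olsen is treated as also owning Mina Olsen's interest in Granite Trust, giving 75% + 25% = 100%.
By spousal attribution (R3), Niko Olsen is treated as also owning Mina Olsen's interest in Oakhollow Mining NL, giving 60% + 40% = 100%.
By spousal attribution (R3), Niko Olsen is treated as also owning Mina Olsen's interest in Crosswind Textiles S.p.A, giving 35% + 45% = 80%.
Chain via Granite Trust → Highfield Capital LLC (R1): 100% × 30% × 20% = 6% of Silverbay Shipping BV.
Chain via Oakhollow Mining NL → Halcyon Pharma AG (R1): 100% × 10% × 10% = 1% of Silverbay Shipping BV.
Chain via Crosswind Textiles S.p.A. → Northgate Foods Inc. (R1): 80% × 10% × 60% = 4.8% of Silverbay Shipping BV.
Aggregating (R2): 6% + 1% + 4.8% = 11.8%.

11.8%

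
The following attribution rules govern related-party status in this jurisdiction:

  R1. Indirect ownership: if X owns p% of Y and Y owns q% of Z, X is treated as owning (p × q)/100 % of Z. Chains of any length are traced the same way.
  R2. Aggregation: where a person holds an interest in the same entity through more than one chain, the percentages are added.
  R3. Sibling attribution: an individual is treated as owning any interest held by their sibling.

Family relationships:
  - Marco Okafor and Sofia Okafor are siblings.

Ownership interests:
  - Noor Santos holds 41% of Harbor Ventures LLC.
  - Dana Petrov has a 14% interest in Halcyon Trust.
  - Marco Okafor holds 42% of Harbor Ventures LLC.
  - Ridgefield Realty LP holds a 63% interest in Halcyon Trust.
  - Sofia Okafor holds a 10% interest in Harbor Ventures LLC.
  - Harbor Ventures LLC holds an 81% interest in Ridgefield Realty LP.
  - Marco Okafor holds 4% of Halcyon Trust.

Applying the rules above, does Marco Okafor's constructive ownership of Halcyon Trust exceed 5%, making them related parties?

Yes

By sibling attribution (R3), Marco Okafor is treated as also owning Sofia Okafor's interest in Harbor Ventures LLC, giving 42% + 10% = 52%.
Chain via Harbor Ventures LLC → Ridgefield Realty LP (R1): 52% × 81% × 63% = 26.5356% of Halcyon Trust.
Direct interest in Halcyon Trust: 4%.
Aggregating (R2): 26.5356% + 4% = 30.5356%.
30.5356% exceeds the 5% threshold, so Marco is a related party to Halcyon Trust.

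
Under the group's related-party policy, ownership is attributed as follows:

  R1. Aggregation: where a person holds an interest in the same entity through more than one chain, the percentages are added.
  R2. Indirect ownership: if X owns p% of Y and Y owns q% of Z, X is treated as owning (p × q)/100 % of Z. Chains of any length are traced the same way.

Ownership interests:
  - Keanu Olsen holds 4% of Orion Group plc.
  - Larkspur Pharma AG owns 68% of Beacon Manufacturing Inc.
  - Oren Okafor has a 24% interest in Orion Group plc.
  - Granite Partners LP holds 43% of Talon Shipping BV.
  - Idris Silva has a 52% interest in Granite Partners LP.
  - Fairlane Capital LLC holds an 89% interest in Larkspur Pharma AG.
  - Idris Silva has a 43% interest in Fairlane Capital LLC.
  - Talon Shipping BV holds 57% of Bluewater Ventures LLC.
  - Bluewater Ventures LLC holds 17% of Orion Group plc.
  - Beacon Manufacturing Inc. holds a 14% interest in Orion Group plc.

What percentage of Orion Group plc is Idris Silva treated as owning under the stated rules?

Chain via Granite Partners LP → Talon Shipping BV → Bluewater Ventures LLC (R2): 52% × 43% × 57% × 17% = 2.166684% of Orion Group plc.
Chain via Fairlane Capital LLC → Larkspur Pharma AG → Beacon Manufacturing Inc. (R2): 43% × 89% × 68% × 14% = 3.643304% of Orion Group plc.
Aggregating (R1): 2.166684% + 3.643304% = 5.809988%.

5.809988%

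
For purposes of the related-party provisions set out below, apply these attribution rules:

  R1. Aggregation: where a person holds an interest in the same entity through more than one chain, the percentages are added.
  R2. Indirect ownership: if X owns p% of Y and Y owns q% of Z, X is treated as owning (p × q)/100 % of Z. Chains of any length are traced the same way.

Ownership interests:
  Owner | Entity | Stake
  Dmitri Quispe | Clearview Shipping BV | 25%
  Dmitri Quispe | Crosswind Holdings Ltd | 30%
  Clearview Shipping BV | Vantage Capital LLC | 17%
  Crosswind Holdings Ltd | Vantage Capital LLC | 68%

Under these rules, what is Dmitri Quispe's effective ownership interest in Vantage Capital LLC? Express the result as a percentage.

Chain via Clearview Shipping BV (R2): 25% × 17% = 4.25% of Vantage Capital LLC.
Chain via Crosswind Holdings Ltd (R2): 30% × 68% = 20.4% of Vantage Capital LLC.
Aggregating (R1): 4.25% + 20.4% = 24.65%.

24.65%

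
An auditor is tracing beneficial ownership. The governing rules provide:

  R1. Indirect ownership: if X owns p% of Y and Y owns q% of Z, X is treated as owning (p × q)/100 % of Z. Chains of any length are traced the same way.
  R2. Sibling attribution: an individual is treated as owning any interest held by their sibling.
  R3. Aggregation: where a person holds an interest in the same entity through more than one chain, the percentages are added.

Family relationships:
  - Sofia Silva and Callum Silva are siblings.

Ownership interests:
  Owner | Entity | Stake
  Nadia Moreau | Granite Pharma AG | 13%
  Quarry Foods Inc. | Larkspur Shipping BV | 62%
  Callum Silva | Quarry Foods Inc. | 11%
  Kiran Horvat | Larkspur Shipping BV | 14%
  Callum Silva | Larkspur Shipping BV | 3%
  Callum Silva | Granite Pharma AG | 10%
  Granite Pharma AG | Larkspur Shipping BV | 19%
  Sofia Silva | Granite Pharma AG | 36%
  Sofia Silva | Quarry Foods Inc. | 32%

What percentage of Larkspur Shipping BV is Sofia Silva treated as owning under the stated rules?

By sibling attribution (R2), Sofia Silva is treated as also owning Callum Silva's interest in Quarry Foods Inc, giving 32% + 11% = 43%.
By sibling attribution (R2), Sofia Silva is treated as also owning Callum Silva's interest in Granite Pharma AG, giving 36% + 10% = 46%.
By sibling attribution (R2), Sofia Silva is treated as owning Callum Silva's 3% interest in Larkspur Shipping BV.
Chain via Quarry Foods Inc. (R1): 43% × 62% = 26.66% of Larkspur Shipping BV.
Chain via Granite Pharma AG (R1): 46% × 19% = 8.74% of Larkspur Shipping BV.
Direct interest in Larkspur Shipping BV: 3%.
Aggregating (R3): 26.66% + 8.74% + 3% = 38.4%.

38.4%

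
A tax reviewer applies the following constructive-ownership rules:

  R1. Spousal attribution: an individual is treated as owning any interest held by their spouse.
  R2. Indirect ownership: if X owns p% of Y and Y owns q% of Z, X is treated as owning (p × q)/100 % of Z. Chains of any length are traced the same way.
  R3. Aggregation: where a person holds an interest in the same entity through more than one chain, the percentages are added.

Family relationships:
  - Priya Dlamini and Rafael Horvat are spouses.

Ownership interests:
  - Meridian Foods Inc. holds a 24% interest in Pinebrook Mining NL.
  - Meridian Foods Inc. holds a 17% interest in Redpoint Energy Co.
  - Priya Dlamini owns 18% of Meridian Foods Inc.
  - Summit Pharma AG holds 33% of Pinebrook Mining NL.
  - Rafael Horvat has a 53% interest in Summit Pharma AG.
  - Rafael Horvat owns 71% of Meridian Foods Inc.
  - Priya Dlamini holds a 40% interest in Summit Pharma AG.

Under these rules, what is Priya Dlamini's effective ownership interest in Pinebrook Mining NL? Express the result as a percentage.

52.05%

By spousal attribution (R1), Priya Dlamini is treated as also owning Rafael Horvat's interest in Summit Pharma AG, giving 40% + 53% = 93%.
By spousal attribution (R1), Priya Dlamini is treated as also owning Rafael Horvat's interest in Meridian Foods Inc, giving 18% + 71% = 89%.
Chain via Summit Pharma AG (R2): 93% × 33% = 30.69% of Pinebrook Mining NL.
Chain via Meridian Foods Inc. (R2): 89% × 24% = 21.36% of Pinebrook Mining NL.
Aggregating (R3): 30.69% + 21.36% = 52.05%.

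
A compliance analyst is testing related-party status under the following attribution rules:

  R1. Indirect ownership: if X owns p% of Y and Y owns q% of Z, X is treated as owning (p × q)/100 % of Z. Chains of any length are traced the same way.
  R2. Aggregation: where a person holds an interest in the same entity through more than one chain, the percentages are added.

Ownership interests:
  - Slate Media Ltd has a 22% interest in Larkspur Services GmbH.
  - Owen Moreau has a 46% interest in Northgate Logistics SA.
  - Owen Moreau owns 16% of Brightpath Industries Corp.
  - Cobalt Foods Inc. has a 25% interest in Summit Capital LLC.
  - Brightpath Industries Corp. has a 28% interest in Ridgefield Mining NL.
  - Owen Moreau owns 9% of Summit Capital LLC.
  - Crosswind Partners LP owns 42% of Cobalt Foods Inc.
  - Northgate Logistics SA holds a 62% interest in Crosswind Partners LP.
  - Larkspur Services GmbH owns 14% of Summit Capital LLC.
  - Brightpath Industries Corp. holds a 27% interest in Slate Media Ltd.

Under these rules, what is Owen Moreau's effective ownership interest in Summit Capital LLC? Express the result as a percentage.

12.127656%

Chain via Brightpath Industries Corp. → Slate Media Ltd → Larkspur Services GmbH (R1): 16% × 27% × 22% × 14% = 0.133056% of Summit Capital LLC.
Chain via Northgate Logistics SA → Crosswind Partners LP → Cobalt Foods Inc. (R1): 46% × 62% × 42% × 25% = 2.9946% of Summit Capital LLC.
Direct interest in Summit Capital LLC: 9%.
Aggregating (R2): 0.133056% + 2.9946% + 9% = 12.127656%.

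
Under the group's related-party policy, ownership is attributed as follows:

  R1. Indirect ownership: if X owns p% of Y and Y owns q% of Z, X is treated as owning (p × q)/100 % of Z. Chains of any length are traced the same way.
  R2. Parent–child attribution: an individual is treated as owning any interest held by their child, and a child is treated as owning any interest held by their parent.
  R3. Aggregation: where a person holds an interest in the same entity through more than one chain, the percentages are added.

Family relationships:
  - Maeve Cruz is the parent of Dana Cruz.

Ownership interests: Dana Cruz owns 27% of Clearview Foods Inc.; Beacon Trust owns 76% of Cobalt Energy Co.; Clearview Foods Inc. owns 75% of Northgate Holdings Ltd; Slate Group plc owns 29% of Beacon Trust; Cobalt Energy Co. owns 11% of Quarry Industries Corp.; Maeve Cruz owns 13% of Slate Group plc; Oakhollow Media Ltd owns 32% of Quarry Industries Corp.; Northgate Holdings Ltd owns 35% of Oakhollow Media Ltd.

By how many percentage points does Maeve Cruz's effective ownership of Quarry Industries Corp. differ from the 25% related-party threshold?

By parent–child attribution (R2), Maeve Cruz is treated as owning Dana Cruz's 27% interest in Clearview Foods Inc.
Chain via Slate Group plc → Beacon Trust → Cobalt Energy Co. (R1): 13% × 29% × 76% × 11% = 0.315172% of Quarry Industries Corp.
Chain via Clearview Foods Inc. → Northgate Holdings Ltd → Oakhollow Media Ltd (R1): 27% × 75% × 35% × 32% = 2.268% of Quarry Industries Corp.
Aggregating (R3): 0.315172% + 2.268% = 2.583172%.
2.583172% falls short of the 25% threshold by 22.416828 percentage points.

22.416828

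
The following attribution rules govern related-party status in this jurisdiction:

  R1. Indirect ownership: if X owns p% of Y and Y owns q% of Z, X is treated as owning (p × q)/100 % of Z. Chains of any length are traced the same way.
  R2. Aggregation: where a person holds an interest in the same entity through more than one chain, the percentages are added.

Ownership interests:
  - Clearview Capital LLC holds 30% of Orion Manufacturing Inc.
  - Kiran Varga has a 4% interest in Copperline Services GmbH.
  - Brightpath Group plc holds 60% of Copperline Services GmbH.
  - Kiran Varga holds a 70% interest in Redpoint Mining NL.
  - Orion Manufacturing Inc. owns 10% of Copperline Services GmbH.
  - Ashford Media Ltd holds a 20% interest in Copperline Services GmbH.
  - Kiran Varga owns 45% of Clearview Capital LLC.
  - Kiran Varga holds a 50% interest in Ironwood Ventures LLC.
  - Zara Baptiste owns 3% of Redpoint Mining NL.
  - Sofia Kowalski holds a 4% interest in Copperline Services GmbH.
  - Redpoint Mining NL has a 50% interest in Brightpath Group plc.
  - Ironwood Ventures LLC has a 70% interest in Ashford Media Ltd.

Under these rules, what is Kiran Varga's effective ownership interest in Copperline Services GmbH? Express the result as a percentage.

33.35%

Chain via Clearview Capital LLC → Orion Manufacturing Inc. (R1): 45% × 30% × 10% = 1.35% of Copperline Services GmbH.
Chain via Redpoint Mining NL → Brightpath Group plc (R1): 70% × 50% × 60% = 21% of Copperline Services GmbH.
Chain via Ironwood Ventures LLC → Ashford Media Ltd (R1): 50% × 70% × 20% = 7% of Copperline Services GmbH.
Direct interest in Copperline Services GmbH: 4%.
Aggregating (R2): 1.35% + 21% + 7% + 4% = 33.35%.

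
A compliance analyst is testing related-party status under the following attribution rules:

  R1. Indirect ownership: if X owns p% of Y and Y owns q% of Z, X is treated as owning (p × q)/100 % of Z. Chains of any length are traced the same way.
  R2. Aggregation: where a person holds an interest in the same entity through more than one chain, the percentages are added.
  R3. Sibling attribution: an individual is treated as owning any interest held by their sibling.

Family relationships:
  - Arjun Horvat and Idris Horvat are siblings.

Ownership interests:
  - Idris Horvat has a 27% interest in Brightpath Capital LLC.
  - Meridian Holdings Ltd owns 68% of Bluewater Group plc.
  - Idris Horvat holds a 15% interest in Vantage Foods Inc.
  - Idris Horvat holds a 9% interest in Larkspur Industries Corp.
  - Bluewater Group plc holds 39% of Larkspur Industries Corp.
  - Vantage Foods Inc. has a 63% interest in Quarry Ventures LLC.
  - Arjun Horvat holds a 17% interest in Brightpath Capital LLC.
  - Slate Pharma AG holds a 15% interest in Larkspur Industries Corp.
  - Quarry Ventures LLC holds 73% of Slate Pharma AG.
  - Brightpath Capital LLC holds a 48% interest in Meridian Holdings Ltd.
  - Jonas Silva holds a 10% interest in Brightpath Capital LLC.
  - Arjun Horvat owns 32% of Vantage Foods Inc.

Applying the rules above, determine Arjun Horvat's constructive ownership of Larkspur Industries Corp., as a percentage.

By sibling attribution (R3), Arjun Horvat is treated as also owning Idris Horvat's interest in Brightpath Capital LLC, giving 17% + 27% = 44%.
By sibling attribution (R3), Arjun Horvat is treated as also owning Idris Horvat's interest in Vantage Foods Inc, giving 32% + 15% = 47%.
By sibling attribution (R3), Arjun Horvat is treated as owning Idris Horvat's 9% interest in Larkspur Industries Corp.
Chain via Brightpath Capital LLC → Meridian Holdings Ltd → Bluewater Group plc (R1): 44% × 48% × 68% × 39% = 5.601024% of Larkspur Industries Corp.
Chain via Vantage Foods Inc. → Quarry Ventures LLC → Slate Pharma AG (R1): 47% × 63% × 73% × 15% = 3.242295% of Larkspur Industries Corp.
Direct interest in Larkspur Industries Corp: 9%.
Aggregating (R2): 5.601024% + 3.242295% + 9% = 17.843319%.

17.843319%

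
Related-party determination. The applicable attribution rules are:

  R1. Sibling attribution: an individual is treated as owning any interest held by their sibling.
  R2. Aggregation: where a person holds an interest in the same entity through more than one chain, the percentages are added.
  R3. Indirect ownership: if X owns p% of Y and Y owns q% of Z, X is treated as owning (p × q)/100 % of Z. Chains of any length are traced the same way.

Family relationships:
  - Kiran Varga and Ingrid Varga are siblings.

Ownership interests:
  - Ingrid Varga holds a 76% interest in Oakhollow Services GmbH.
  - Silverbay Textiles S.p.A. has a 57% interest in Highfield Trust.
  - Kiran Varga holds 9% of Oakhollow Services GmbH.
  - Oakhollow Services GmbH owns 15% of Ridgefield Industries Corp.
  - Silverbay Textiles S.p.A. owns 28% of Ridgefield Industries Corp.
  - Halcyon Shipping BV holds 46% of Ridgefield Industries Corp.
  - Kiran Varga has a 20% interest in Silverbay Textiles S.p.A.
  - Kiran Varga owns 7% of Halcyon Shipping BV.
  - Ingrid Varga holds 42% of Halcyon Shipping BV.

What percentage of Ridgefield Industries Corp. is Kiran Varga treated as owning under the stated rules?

40.89%

By sibling attribution (R1), Kiran Varga is treated as also owning Ingrid Varga's interest in Halcyon Shipping BV, giving 7% + 42% = 49%.
By sibling attribution (R1), Kiran Varga is treated as also owning Ingrid Varga's interest in Oakhollow Services GmbH, giving 9% + 76% = 85%.
Chain via Silverbay Textiles S.p.A. (R3): 20% × 28% = 5.6% of Ridgefield Industries Corp.
Chain via Halcyon Shipping BV (R3): 49% × 46% = 22.54% of Ridgefield Industries Corp.
Chain via Oakhollow Services GmbH (R3): 85% × 15% = 12.75% of Ridgefield Industries Corp.
Aggregating (R2): 5.6% + 22.54% + 12.75% = 40.89%.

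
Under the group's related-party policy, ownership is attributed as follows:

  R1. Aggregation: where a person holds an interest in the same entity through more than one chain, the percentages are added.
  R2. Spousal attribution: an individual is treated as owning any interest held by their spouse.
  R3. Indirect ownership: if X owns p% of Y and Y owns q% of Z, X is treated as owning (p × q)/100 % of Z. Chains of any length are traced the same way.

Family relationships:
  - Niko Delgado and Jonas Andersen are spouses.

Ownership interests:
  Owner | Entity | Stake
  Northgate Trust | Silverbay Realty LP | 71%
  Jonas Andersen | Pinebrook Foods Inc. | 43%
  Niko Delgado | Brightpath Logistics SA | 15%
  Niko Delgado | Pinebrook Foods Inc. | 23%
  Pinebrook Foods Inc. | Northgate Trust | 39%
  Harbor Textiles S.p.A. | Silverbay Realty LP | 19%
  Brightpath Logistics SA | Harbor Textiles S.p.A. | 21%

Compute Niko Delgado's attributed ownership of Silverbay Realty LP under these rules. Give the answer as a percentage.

By spousal attribution (R2), Niko Delgado is treated as also owning Jonas Andersen's interest in Pinebrook Foods Inc, giving 23% + 43% = 66%.
Chain via Pinebrook Foods Inc. → Northgate Trust (R3): 66% × 39% × 71% = 18.2754% of Silverbay Realty LP.
Chain via Brightpath Logistics SA → Harbor Textiles S.p.A. (R3): 15% × 21% × 19% = 0.5985% of Silverbay Realty LP.
Aggregating (R1): 18.2754% + 0.5985% = 18.8739%.

18.8739%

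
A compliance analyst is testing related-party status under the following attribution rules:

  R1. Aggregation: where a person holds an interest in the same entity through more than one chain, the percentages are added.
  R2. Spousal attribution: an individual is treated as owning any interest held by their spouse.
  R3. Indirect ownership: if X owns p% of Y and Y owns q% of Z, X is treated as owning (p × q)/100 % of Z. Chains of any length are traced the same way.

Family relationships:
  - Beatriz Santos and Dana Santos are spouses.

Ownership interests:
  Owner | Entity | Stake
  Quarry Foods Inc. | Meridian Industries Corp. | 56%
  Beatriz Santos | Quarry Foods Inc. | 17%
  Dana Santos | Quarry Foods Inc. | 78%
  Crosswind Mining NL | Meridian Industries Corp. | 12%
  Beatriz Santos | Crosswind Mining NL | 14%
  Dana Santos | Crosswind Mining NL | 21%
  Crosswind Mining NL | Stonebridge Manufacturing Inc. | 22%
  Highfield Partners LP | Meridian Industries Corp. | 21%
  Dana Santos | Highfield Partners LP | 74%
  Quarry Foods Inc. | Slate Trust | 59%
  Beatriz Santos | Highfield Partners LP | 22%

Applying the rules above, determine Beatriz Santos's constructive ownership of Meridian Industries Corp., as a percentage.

77.56%

By spousal attribution (R2), Beatriz Santos is treated as also owning Dana Santos's interest in Quarry Foods Inc, giving 17% + 78% = 95%.
By spousal attribution (R2), Beatriz Santos is treated as also owning Dana Santos's interest in Crosswind Mining NL, giving 14% + 21% = 35%.
By spousal attribution (R2), Beatriz Santos is treated as also owning Dana Santos's interest in Highfield Partners LP, giving 22% + 74% = 96%.
Chain via Quarry Foods Inc. (R3): 95% × 56% = 53.2% of Meridian Industries Corp.
Chain via Crosswind Mining NL (R3): 35% × 12% = 4.2% of Meridian Industries Corp.
Chain via Highfield Partners LP (R3): 96% × 21% = 20.16% of Meridian Industries Corp.
Aggregating (R1): 53.2% + 4.2% + 20.16% = 77.56%.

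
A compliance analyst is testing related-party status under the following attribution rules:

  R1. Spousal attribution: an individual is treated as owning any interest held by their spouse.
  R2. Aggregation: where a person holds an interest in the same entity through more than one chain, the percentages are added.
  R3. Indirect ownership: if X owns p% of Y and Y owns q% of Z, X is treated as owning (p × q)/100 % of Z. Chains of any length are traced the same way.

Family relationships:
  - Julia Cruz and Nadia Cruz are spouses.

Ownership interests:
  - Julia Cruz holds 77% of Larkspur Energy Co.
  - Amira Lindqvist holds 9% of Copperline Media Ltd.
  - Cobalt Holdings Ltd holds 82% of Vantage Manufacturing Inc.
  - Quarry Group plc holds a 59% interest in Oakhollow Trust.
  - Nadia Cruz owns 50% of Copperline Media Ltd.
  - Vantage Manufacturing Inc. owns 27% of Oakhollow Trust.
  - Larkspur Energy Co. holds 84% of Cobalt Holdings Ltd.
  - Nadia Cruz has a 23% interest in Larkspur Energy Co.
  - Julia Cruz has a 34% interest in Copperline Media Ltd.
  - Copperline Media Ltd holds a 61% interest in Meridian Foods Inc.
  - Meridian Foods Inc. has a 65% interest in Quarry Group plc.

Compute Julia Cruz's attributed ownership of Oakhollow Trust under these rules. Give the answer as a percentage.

38.24814%

By spousal attribution (R1), Julia Cruz is treated as also owning Nadia Cruz's interest in Copperline Media Ltd, giving 34% + 50% = 84%.
By spousal attribution (R1), Julia Cruz is treated as also owning Nadia Cruz's interest in Larkspur Energy Co, giving 77% + 23% = 100%.
Chain via Copperline Media Ltd → Meridian Foods Inc. → Quarry Group plc (R3): 84% × 61% × 65% × 59% = 19.65054% of Oakhollow Trust.
Chain via Larkspur Energy Co. → Cobalt Holdings Ltd → Vantage Manufacturing Inc. (R3): 100% × 84% × 82% × 27% = 18.5976% of Oakhollow Trust.
Aggregating (R2): 19.65054% + 18.5976% = 38.24814%.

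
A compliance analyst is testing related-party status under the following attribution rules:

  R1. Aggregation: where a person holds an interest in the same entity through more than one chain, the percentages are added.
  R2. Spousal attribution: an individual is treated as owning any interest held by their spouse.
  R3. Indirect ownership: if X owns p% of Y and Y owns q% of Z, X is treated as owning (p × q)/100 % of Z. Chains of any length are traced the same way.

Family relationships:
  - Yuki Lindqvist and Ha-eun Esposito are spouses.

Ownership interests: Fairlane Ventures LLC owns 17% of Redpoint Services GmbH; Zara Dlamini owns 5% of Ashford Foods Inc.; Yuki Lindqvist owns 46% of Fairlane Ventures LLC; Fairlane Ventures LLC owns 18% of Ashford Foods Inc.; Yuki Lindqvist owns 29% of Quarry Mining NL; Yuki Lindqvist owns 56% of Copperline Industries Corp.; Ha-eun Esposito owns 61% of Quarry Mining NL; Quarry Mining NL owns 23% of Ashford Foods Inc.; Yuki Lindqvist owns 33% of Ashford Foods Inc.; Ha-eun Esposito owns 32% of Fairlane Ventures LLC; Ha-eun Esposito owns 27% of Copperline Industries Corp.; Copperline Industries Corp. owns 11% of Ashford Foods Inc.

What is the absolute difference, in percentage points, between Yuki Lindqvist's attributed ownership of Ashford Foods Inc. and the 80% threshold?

By spousal attribution (R2), Yuki Lindqvist is treated as also owning Ha-eun Esposito's interest in Fairlane Ventures LLC, giving 46% + 32% = 78%.
By spousal attribution (R2), Yuki Lindqvist is treated as also owning Ha-eun Esposito's interest in Quarry Mining NL, giving 29% + 61% = 90%.
By spousal attribution (R2), Yuki Lindqvist is treated as also owning Ha-eun Esposito's interest in Copperline Industries Corp, giving 56% + 27% = 83%.
Chain via Fairlane Ventures LLC (R3): 78% × 18% = 14.04% of Ashford Foods Inc.
Chain via Quarry Mining NL (R3): 90% × 23% = 20.7% of Ashford Foods Inc.
Chain via Copperline Industries Corp. (R3): 83% × 11% = 9.13% of Ashford Foods Inc.
Direct interest in Ashford Foods Inc: 33%.
Aggregating (R1): 14.04% + 20.7% + 9.13% + 33% = 76.87%.
76.87% falls short of the 80% threshold by 3.13 percentage points.

3.13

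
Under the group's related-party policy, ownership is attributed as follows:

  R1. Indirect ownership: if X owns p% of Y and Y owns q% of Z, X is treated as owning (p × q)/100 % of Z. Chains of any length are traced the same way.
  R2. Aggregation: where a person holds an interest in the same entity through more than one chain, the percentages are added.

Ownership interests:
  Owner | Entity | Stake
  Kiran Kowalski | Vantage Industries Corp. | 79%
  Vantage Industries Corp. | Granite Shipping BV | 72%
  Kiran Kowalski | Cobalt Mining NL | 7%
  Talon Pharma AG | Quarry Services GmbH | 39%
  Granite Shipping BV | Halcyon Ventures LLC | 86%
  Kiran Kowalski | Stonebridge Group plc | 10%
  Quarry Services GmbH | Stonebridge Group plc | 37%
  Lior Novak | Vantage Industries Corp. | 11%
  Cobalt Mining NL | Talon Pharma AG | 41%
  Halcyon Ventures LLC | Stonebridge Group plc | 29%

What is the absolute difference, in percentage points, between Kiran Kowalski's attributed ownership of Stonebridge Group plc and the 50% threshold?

25.399987

Chain via Vantage Industries Corp. → Granite Shipping BV → Halcyon Ventures LLC (R1): 79% × 72% × 86% × 29% = 14.185872% of Stonebridge Group plc.
Chain via Cobalt Mining NL → Talon Pharma AG → Quarry Services GmbH (R1): 7% × 41% × 39% × 37% = 0.414141% of Stonebridge Group plc.
Direct interest in Stonebridge Group plc: 10%.
Aggregating (R2): 14.185872% + 0.414141% + 10% = 24.600013%.
24.600013% falls short of the 50% threshold by 25.399987 percentage points.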